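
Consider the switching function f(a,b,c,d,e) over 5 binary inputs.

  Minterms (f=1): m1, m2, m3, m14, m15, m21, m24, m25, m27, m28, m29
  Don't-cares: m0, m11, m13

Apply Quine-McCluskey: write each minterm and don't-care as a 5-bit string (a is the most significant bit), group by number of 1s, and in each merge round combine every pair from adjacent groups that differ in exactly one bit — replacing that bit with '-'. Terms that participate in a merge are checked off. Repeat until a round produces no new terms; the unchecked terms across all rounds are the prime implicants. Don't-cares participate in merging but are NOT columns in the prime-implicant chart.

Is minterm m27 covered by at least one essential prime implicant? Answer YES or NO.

NO

Round 0: 00000✓ 00001✓ 00010✓ 00011✓ 01011✓ 01101✓ 01110✓ 01111✓ 10101✓ 11000✓ 11001✓ 11011✓ 11100✓ 11101✓
Round 1: -1011 -1101 0-011 000-0✓ 000-1✓ 0000-✓ 0001-✓ 01-11 011-1 0111- 1-101 11-00✓ 11-01✓ 110-1 1100-✓ 1110-✓
Round 2: 000-- 11-0-
PIs = {-1011, -1101, 0-011, 000--, 01-11, 011-1, 0111-, 1-101, 11-0-, 110-1}
Coverage chart:
  m1: 000-- ←essential
  m2: 000-- ←essential
  m3: 0-011,000--
  m14: 0111- ←essential
  m15: 01-11,011-1,0111-
  m21: 1-101 ←essential
  m24: 11-0- ←essential
  m25: 11-0-,110-1
  m27: -1011,110-1
  m28: 11-0- ←essential
  m29: -1101,1-101,11-0-
Essential: 000--, 0111-, 1-101, 11-0-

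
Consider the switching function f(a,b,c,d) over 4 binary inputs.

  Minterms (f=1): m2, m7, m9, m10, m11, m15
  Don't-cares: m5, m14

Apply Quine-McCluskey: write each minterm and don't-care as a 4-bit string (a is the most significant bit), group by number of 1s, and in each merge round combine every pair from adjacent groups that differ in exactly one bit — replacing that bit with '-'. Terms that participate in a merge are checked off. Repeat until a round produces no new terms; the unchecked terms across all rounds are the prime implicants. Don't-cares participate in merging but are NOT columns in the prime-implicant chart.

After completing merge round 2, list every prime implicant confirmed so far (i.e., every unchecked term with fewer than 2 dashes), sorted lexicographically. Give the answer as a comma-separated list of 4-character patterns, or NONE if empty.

size-2^0 implicants → 0010(✓)  0101(✓)  0111(✓)  1001(✓)  1010(✓)  1011(✓)  1110(✓)  1111(✓)
size-2^1 implicants → -010  -111  01-1  1-10(✓)  1-11(✓)  10-1  101-(✓)  111-(✓)
size-2^2 implicants → 1-1-
Unchecked terms (primes): -010, -111, 01-1, 1-1-, 10-1

-010, -111, 01-1, 10-1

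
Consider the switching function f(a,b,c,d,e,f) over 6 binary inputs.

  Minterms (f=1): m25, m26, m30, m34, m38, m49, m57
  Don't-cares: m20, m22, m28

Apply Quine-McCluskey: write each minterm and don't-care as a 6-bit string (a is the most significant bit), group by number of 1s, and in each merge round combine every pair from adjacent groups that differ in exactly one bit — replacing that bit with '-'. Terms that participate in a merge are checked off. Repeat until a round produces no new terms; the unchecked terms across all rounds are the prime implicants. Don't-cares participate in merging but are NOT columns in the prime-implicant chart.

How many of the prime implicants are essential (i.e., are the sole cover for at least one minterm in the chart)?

4

size-2^0 implicants → 010100(✓)  010110(✓)  011001(✓)  011010(✓)  011100(✓)  011110(✓)  100010(✓)  100110(✓)  110001(✓)  111001(✓)
size-2^1 implicants → -11001  01-100(✓)  01-110(✓)  0101-0(✓)  011-10  0111-0(✓)  100-10  11-001
size-2^2 implicants → 01-1-0
Unchecked terms (primes): -11001, 01-1-0, 011-10, 100-10, 11-001
Minterm coverage:
  m25 ⊆ -11001 [E]
  m26 ⊆ 011-10 [E]
  m30 ⊆ 01-1-0,011-10
  m34 ⊆ 100-10 [E]
  m38 ⊆ 100-10 [E]
  m49 ⊆ 11-001 [E]
  m57 ⊆ -11001,11-001
E = {-11001, 011-10, 100-10, 11-001}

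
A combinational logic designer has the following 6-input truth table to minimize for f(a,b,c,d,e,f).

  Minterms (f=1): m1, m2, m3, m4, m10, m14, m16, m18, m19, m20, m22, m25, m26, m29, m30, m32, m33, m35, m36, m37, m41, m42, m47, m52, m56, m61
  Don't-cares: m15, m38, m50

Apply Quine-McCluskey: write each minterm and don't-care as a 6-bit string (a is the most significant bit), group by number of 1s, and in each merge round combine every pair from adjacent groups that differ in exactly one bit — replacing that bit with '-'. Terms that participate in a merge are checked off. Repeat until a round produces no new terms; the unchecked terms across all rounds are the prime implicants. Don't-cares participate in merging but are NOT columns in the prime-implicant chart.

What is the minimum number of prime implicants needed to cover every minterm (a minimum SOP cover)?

12

Round 0: 000001✓ 000010✓ 000011✓ 000100✓ 001010✓ 001110✓ 001111✓ 010000✓ 010010✓ 010011✓ 010100✓ 010110✓ 011001✓ 011010✓ 011101✓ 011110✓ 100000✓ 100001✓ 100011✓ 100100✓ 100101✓ 100110✓ 101001✓ 101010✓ 101111✓ 110010✓ 110100✓ 111000 111101✓
Round 1: -00001✓ -00011✓ -00100✓ -01010 -01111 -10010 -10100✓ -11101 0-0010✓ 0-0011✓ 0-0100✓ 0-1010✓ 0-1110✓ 00-010✓ 0000-1✓ 00001-✓ 001-10✓ 00111- 01-010✓ 01-110✓ 010-00✓ 010-10✓ 0100-0✓ 01001-✓ 0101-0✓ 011-01 011-10✓ 1-0100✓ 10-001 100-00✓ 100-01✓ 1000-1✓ 10000-✓ 1001-0 10010-✓
Round 2: --0100 -000-1 0--010 0-001- 0-1-10 01--10 010--0 100-0-
PIs = {--0100, -000-1, -01010, -01111, -10010, -11101, 0--010, 0-001-, 0-1-10, 00111-, 01--10, 010--0, 011-01, 10-001, 100-0-, 1001-0, 111000}
Coverage chart:
  m1: -000-1 ←essential
  m2: 0--010,0-001-
  m3: -000-1,0-001-
  m4: --0100 ←essential
  m10: -01010,0--010,0-1-10
  m14: 0-1-10,00111-
  m16: 010--0 ←essential
  m18: -10010,0--010,0-001-,01--10,010--0
  m19: 0-001- ←essential
  m20: --0100,010--0
  m22: 01--10,010--0
  m25: 011-01 ←essential
  m26: 0--010,0-1-10,01--10
  m29: -11101,011-01
  m30: 0-1-10,01--10
  m32: 100-0- ←essential
  m33: -000-1,10-001,100-0-
  m35: -000-1 ←essential
  m36: --0100,100-0-,1001-0
  m37: 100-0- ←essential
  m41: 10-001 ←essential
  m42: -01010 ←essential
  m47: -01111 ←essential
  m52: --0100 ←essential
  m56: 111000 ←essential
  m61: -11101 ←essential
Essential: --0100, -000-1, -01010, -01111, -11101, 0-001-, 010--0, 011-01, 10-001, 100-0-, 111000
Petrick residual → 0-1-10
Min cover (12 terms): c'de'f' + b'c'd'f + b'cd'ef' + b'cdef + bcde'f + a'c'd'e + a'cef' + a'bc'f' + a'bce'f + ab'd'e'f + ab'c'e' + abcd'e'f'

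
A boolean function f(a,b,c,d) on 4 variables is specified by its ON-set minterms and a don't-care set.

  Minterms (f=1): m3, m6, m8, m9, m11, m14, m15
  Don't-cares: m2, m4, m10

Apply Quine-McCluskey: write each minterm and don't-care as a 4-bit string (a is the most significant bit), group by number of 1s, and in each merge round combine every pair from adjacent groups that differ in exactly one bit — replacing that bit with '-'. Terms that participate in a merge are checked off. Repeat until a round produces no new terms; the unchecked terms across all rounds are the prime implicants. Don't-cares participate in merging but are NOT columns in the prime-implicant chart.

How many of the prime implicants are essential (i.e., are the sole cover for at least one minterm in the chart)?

[col 0] 0010*, 0011*, 0100*, 0110*, 1000*, 1001*, 1010*, 1011*, 1110*, 1111*
[col 1] -010*, -011*, -110*, 0-10*, 001-*, 01-0, 1-10*, 1-11*, 10-0*, 10-1*, 100-*, 101-*, 111-*
[col 2] --10, -01-, 1-1-, 10--
Prime implicants: --10, -01-, 01-0, 1-1-, 10--
PI chart (minterm → PIs covering it):
  3 | -01-  (sole → essential)
  6 | --10,01-0
  8 | 10--  (sole → essential)
  9 | 10--  (sole → essential)
  11 | -01-,1-1-,10--
  14 | --10,1-1-
  15 | 1-1-  (sole → essential)
Essential prime implicants: -01-, 1-1-, 10--

3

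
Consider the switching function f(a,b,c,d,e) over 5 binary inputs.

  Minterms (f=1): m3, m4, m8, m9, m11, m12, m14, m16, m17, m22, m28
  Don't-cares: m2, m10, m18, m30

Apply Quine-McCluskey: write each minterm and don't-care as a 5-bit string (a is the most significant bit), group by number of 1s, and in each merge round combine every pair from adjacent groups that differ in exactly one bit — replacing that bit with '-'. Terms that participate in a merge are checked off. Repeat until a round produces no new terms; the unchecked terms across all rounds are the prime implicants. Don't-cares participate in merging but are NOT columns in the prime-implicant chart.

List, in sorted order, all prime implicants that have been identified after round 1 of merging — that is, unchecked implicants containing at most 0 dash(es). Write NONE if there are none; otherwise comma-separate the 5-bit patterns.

Round 0: 00010✓ 00011✓ 00100✓ 01000✓ 01001✓ 01010✓ 01011✓ 01100✓ 01110✓ 10000✓ 10001✓ 10010✓ 10110✓ 11100✓ 11110✓
Round 1: -0010 -1100✓ -1110✓ 0-010✓ 0-011✓ 0-100 0001-✓ 01-00✓ 01-10✓ 010-0✓ 010-1✓ 0100-✓ 0101-✓ 011-0✓ 1-110 10-10 100-0 1000- 111-0✓
Round 2: -11-0 0-01- 01--0 010--
PIs = {-0010, -11-0, 0-01-, 0-100, 01--0, 010--, 1-110, 10-10, 100-0, 1000-}

NONE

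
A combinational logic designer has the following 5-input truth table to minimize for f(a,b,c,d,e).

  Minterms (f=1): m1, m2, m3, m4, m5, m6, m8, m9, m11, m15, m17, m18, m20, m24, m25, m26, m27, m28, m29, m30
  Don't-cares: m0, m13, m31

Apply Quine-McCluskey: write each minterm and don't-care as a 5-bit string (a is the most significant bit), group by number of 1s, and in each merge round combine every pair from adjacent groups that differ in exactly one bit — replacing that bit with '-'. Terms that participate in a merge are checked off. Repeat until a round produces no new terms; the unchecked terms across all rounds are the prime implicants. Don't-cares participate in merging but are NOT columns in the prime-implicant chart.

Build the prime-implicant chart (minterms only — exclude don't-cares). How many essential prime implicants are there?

4

Round 0: 00000✓ 00001✓ 00010✓ 00011✓ 00100✓ 00101✓ 00110✓ 01000✓ 01001✓ 01011✓ 01101✓ 01111✓ 10001✓ 10010✓ 10100✓ 11000✓ 11001✓ 11010✓ 11011✓ 11100✓ 11101✓ 11110✓ 11111✓
Round 1: -0001✓ -0010 -0100 -1000✓ -1001✓ -1011✓ -1101✓ -1111✓ 0-000✓ 0-001✓ 0-011✓ 0-101✓ 00-00✓ 00-01✓ 00-10✓ 000-0✓ 000-1✓ 0000-✓ 0001-✓ 001-0✓ 0010-✓ 01-01✓ 01-11✓ 010-1✓ 0100-✓ 011-1✓ 1-001✓ 1-010 1-100 11-00✓ 11-01✓ 11-10✓ 11-11✓ 110-0✓ 110-1✓ 1100-✓ 1101-✓ 111-0✓ 111-1✓ 1110-✓ 1111-✓
Round 2: --001 -1-01✓ -1-11✓ -10-1✓ -100- -11-1✓ 0--01 0-0-1 0-00- 00--0 00-0- 000-- 01--1✓ 11--0✓ 11--1✓ 11-0-✓ 11-1-✓ 110--✓ 111--✓
Round 3: -1--1 11---
PIs = {--001, -0010, -0100, -1--1, -100-, 0--01, 0-0-1, 0-00-, 00--0, 00-0-, 000--, 1-010, 1-100, 11---}
Coverage chart:
  m1: --001,0--01,0-0-1,0-00-,00-0-,000--
  m2: -0010,00--0,000--
  m3: 0-0-1,000--
  m4: -0100,00--0,00-0-
  m5: 0--01,00-0-
  m6: 00--0 ←essential
  m8: -100-,0-00-
  m9: --001,-1--1,-100-,0--01,0-0-1,0-00-
  m11: -1--1,0-0-1
  m15: -1--1 ←essential
  m17: --001 ←essential
  m18: -0010,1-010
  m20: -0100,1-100
  m24: -100-,11---
  m25: --001,-1--1,-100-,11---
  m26: 1-010,11---
  m27: -1--1,11---
  m28: 1-100,11---
  m29: -1--1,11---
  m30: 11--- ←essential
Essential: --001, -1--1, 00--0, 11---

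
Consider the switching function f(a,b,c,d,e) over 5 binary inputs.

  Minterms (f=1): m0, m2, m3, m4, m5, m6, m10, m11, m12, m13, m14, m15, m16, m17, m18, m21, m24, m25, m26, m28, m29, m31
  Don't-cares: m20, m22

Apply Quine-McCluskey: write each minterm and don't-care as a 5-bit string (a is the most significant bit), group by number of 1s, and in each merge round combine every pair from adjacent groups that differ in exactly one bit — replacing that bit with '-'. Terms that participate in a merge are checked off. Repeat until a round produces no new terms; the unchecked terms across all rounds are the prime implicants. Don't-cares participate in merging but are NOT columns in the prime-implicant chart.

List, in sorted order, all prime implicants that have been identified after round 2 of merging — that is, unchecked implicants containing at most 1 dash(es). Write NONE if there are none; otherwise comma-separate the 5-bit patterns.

Round 0: 00000✓ 00010✓ 00011✓ 00100✓ 00101✓ 00110✓ 01010✓ 01011✓ 01100✓ 01101✓ 01110✓ 01111✓ 10000✓ 10001✓ 10010✓ 10100✓ 10101✓ 10110✓ 11000✓ 11001✓ 11010✓ 11100✓ 11101✓ 11111✓
Round 1: -0000✓ -0010✓ -0100✓ -0101✓ -0110✓ -1010✓ -1100✓ -1101✓ -1111✓ 0-010✓ 0-011✓ 0-100✓ 0-101✓ 0-110✓ 00-00✓ 00-10✓ 000-0✓ 0001-✓ 001-0✓ 0010-✓ 01-10✓ 01-11✓ 0101-✓ 011-0✓ 011-1✓ 0110-✓ 0111-✓ 1-000✓ 1-001✓ 1-010✓ 1-100✓ 1-101✓ 10-00✓ 10-01✓ 10-10✓ 100-0✓ 1000-✓ 101-0✓ 1010-✓ 11-00✓ 11-01✓ 110-0✓ 1100-✓ 111-1✓ 1110-✓
Round 2: --010 --100✓ --101✓ -0-00✓ -0-10✓ -00-0✓ -01-0✓ -010-✓ -11-1 -110-✓ 0--10 0-01- 0-1-0 0-10-✓ 00--0✓ 01-1- 011-- 1--00✓ 1--01✓ 1-0-0 1-00-✓ 1-10-✓ 10--0✓ 10-0-✓ 11-0-✓
Round 3: --10- -0--0 1--0-
PIs = {--010, --10-, -0--0, -11-1, 0--10, 0-01-, 0-1-0, 01-1-, 011--, 1--0-, 1-0-0}

NONE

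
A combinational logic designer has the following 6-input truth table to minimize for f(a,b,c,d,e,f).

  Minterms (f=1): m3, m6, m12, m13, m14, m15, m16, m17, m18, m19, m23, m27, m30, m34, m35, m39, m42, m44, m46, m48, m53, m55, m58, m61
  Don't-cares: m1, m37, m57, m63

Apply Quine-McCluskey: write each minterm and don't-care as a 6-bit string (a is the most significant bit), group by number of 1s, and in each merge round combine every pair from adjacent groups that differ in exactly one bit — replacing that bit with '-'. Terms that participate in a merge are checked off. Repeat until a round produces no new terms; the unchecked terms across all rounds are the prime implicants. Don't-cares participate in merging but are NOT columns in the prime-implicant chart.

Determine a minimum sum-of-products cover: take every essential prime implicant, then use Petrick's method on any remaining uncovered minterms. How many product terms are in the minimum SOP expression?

13

[col 0] 000001*, 000011*, 000110*, 001100*, 001101*, 001110*, 001111*, 010000*, 010001*, 010010*, 010011*, 010111*, 011011*, 011110*, 100010*, 100011*, 100101*, 100111*, 101010*, 101100*, 101110*, 110000*, 110101*, 110111*, 111001*, 111010*, 111101*, 111111*
[col 1] -00011, -01100*, -01110*, -10000, -10111, 0-0001*, 0-0011*, 0-1110, 00-110, 0000-1*, 0011-0*, 0011-1*, 00110-*, 00111-*, 01-011, 010-11, 0100-0*, 0100-1*, 01000-*, 01001-*, 1-0101*, 1-0111*, 1-1010, 10-010, 100-11, 10001-, 1001-1*, 101-10, 1011-0*, 11-101*, 11-111*, 1101-1*, 111-01, 1111-1*
[col 2] -011-0, 0-00-1, 0011--, 0100--, 1-01-1, 11-1-1
Prime implicants: -00011, -011-0, -10000, -10111, 0-00-1, 0-1110, 00-110, 0011--, 01-011, 010-11, 0100--, 1-01-1, 1-1010, 10-010, 100-11, 10001-, 101-10, 11-1-1, 111-01
PI chart (minterm → PIs covering it):
  3 | -00011,0-00-1
  6 | 00-110  (sole → essential)
  12 | -011-0,0011--
  13 | 0011--  (sole → essential)
  14 | -011-0,0-1110,00-110,0011--
  15 | 0011--  (sole → essential)
  16 | -10000,0100--
  17 | 0-00-1,0100--
  18 | 0100--  (sole → essential)
  19 | 0-00-1,01-011,010-11,0100--
  23 | -10111,010-11
  27 | 01-011  (sole → essential)
  30 | 0-1110  (sole → essential)
  34 | 10-010,10001-
  35 | -00011,100-11,10001-
  39 | 1-01-1,100-11
  42 | 1-1010,10-010,101-10
  44 | -011-0  (sole → essential)
  46 | -011-0,101-10
  48 | -10000  (sole → essential)
  53 | 1-01-1,11-1-1
  55 | -10111,1-01-1,11-1-1
  58 | 1-1010  (sole → essential)
  61 | 11-1-1,111-01
Essential prime implicants: -011-0, -10000, 0-1110, 00-110, 0011--, 01-011, 0100--, 1-1010
Petrick residual → -00011, -10111, 1-01-1, 10-010, 11-1-1
Minimum SOP uses 13 PIs: b'c'd'ef + b'cdf' + bc'd'e'f' + bc'def + a'cdef' + a'b'def' + a'b'cd + a'bd'ef + a'bc'd' + ac'df + acd'ef' + ab'd'ef' + abdf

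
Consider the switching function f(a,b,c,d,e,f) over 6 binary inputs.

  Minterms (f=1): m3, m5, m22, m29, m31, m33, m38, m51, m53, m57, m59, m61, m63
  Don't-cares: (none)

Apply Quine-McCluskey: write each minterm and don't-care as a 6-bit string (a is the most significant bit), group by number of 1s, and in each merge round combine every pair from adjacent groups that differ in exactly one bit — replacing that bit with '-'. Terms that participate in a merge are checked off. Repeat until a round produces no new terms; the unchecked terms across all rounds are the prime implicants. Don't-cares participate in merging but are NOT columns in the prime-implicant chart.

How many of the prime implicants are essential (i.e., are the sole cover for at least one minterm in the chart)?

size-2^0 implicants → 000011  000101  010110  011101(✓)  011111(✓)  100001  100110  110011(✓)  110101(✓)  111001(✓)  111011(✓)  111101(✓)  111111(✓)
size-2^1 implicants → -11101(✓)  -11111(✓)  0111-1(✓)  11-011  11-101  111-01(✓)  111-11(✓)  1110-1(✓)  1111-1(✓)
size-2^2 implicants → -111-1  111--1
Unchecked terms (primes): -111-1, 000011, 000101, 010110, 100001, 100110, 11-011, 11-101, 111--1
Minterm coverage:
  m3 ⊆ 000011 [E]
  m5 ⊆ 000101 [E]
  m22 ⊆ 010110 [E]
  m29 ⊆ -111-1 [E]
  m31 ⊆ -111-1 [E]
  m33 ⊆ 100001 [E]
  m38 ⊆ 100110 [E]
  m51 ⊆ 11-011 [E]
  m53 ⊆ 11-101 [E]
  m57 ⊆ 111--1 [E]
  m59 ⊆ 11-011,111--1
  m61 ⊆ -111-1,11-101,111--1
  m63 ⊆ -111-1,111--1
E = {-111-1, 000011, 000101, 010110, 100001, 100110, 11-011, 11-101, 111--1}

9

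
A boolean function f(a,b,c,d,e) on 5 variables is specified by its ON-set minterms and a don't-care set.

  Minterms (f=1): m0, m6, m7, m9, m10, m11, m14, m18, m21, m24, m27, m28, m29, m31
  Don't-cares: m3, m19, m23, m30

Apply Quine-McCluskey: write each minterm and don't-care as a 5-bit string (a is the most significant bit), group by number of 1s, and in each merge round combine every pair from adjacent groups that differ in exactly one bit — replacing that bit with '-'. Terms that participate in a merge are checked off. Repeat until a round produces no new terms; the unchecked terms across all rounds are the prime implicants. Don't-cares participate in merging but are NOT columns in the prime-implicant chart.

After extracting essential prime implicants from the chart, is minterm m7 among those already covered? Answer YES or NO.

size-2^0 implicants → 00000  00011(✓)  00110(✓)  00111(✓)  01001(✓)  01010(✓)  01011(✓)  01110(✓)  10010(✓)  10011(✓)  10101(✓)  10111(✓)  11000(✓)  11011(✓)  11100(✓)  11101(✓)  11110(✓)  11111(✓)
size-2^1 implicants → -0011(✓)  -0111(✓)  -1011(✓)  -1110  0-011(✓)  0-110  00-11(✓)  0011-  01-10  010-1  0101-  1-011(✓)  1-101(✓)  1-111(✓)  10-11(✓)  1001-  101-1(✓)  11-00  11-11(✓)  111-0(✓)  111-1(✓)  1110-(✓)  1111-(✓)
size-2^2 implicants → --011  -0-11  1--11  1-1-1  111--
Unchecked terms (primes): --011, -0-11, -1110, 0-110, 00000, 0011-, 01-10, 010-1, 0101-, 1--11, 1-1-1, 1001-, 11-00, 111--
Minterm coverage:
  m0 ⊆ 00000 [E]
  m6 ⊆ 0-110,0011-
  m7 ⊆ -0-11,0011-
  m9 ⊆ 010-1 [E]
  m10 ⊆ 01-10,0101-
  m11 ⊆ --011,010-1,0101-
  m14 ⊆ -1110,0-110,01-10
  m18 ⊆ 1001- [E]
  m21 ⊆ 1-1-1 [E]
  m24 ⊆ 11-00 [E]
  m27 ⊆ --011,1--11
  m28 ⊆ 11-00,111--
  m29 ⊆ 1-1-1,111--
  m31 ⊆ 1--11,1-1-1,111--
E = {00000, 010-1, 1-1-1, 1001-, 11-00}

NO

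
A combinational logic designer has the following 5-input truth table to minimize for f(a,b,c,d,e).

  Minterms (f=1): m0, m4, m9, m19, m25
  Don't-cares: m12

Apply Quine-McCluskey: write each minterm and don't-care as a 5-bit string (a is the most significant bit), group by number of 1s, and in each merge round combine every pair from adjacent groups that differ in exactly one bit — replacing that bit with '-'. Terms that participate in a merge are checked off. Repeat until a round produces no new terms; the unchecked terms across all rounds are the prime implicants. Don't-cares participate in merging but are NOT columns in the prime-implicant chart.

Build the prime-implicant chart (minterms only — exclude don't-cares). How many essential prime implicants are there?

3

Round 0: 00000✓ 00100✓ 01001✓ 01100✓ 10011 11001✓
Round 1: -1001 0-100 00-00
PIs = {-1001, 0-100, 00-00, 10011}
Coverage chart:
  m0: 00-00 ←essential
  m4: 0-100,00-00
  m9: -1001 ←essential
  m19: 10011 ←essential
  m25: -1001 ←essential
Essential: -1001, 00-00, 10011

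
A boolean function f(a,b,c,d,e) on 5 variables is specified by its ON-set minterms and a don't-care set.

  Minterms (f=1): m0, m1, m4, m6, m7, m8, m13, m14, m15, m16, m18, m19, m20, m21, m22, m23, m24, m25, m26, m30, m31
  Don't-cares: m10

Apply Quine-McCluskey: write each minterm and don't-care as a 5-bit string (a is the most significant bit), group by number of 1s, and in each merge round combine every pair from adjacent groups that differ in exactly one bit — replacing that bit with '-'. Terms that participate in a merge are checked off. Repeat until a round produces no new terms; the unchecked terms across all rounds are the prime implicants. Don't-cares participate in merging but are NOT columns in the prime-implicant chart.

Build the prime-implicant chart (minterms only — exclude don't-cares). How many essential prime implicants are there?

6

size-2^0 implicants → 00000(✓)  00001(✓)  00100(✓)  00110(✓)  00111(✓)  01000(✓)  01010(✓)  01101(✓)  01110(✓)  01111(✓)  10000(✓)  10010(✓)  10011(✓)  10100(✓)  10101(✓)  10110(✓)  10111(✓)  11000(✓)  11001(✓)  11010(✓)  11110(✓)  11111(✓)
size-2^1 implicants → -0000(✓)  -0100(✓)  -0110(✓)  -0111(✓)  -1000(✓)  -1010(✓)  -1110(✓)  -1111(✓)  0-000(✓)  0-110(✓)  0-111(✓)  00-00(✓)  0000-  001-0(✓)  0011-(✓)  01-10(✓)  010-0(✓)  011-1  0111-(✓)  1-000(✓)  1-010(✓)  1-110(✓)  1-111(✓)  10-00(✓)  10-10(✓)  10-11(✓)  100-0(✓)  1001-(✓)  101-0(✓)  101-1(✓)  1010-(✓)  1011-(✓)  11-10(✓)  110-0(✓)  1100-  1111-(✓)
size-2^2 implicants → --000  --110(✓)  --111(✓)  -0-00  -01-0  -011-(✓)  -1-10  -10-0  -111-(✓)  0-11-(✓)  1--10  1-0-0  1-11-(✓)  10--0  10-1-  101--
size-2^3 implicants → --11-
Unchecked terms (primes): --000, --11-, -0-00, -01-0, -1-10, -10-0, 0000-, 011-1, 1--10, 1-0-0, 10--0, 10-1-, 101--, 1100-
Minterm coverage:
  m0 ⊆ --000,-0-00,0000-
  m1 ⊆ 0000- [E]
  m4 ⊆ -0-00,-01-0
  m6 ⊆ --11-,-01-0
  m7 ⊆ --11- [E]
  m8 ⊆ --000,-10-0
  m13 ⊆ 011-1 [E]
  m14 ⊆ --11-,-1-10
  m15 ⊆ --11-,011-1
  m16 ⊆ --000,-0-00,1-0-0,10--0
  m18 ⊆ 1--10,1-0-0,10--0,10-1-
  m19 ⊆ 10-1- [E]
  m20 ⊆ -0-00,-01-0,10--0,101--
  m21 ⊆ 101-- [E]
  m22 ⊆ --11-,-01-0,1--10,10--0,10-1-,101--
  m23 ⊆ --11-,10-1-,101--
  m24 ⊆ --000,-10-0,1-0-0,1100-
  m25 ⊆ 1100- [E]
  m26 ⊆ -1-10,-10-0,1--10,1-0-0
  m30 ⊆ --11-,-1-10,1--10
  m31 ⊆ --11- [E]
E = {--11-, 0000-, 011-1, 10-1-, 101--, 1100-}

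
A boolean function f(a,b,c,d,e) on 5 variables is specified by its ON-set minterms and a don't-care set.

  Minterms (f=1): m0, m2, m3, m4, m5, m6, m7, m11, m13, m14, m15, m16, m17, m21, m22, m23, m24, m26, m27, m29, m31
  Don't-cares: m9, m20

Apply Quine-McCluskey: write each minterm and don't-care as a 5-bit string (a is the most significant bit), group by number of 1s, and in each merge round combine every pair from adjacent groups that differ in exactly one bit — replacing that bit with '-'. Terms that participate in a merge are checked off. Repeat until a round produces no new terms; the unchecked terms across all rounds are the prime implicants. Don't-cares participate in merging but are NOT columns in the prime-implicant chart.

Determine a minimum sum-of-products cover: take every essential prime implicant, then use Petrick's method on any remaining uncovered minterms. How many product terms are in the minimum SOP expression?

8

size-2^0 implicants → 00000(✓)  00010(✓)  00011(✓)  00100(✓)  00101(✓)  00110(✓)  00111(✓)  01001(✓)  01011(✓)  01101(✓)  01110(✓)  01111(✓)  10000(✓)  10001(✓)  10100(✓)  10101(✓)  10110(✓)  10111(✓)  11000(✓)  11010(✓)  11011(✓)  11101(✓)  11111(✓)
size-2^1 implicants → -0000(✓)  -0100(✓)  -0101(✓)  -0110(✓)  -0111(✓)  -1011(✓)  -1101(✓)  -1111(✓)  0-011(✓)  0-101(✓)  0-110(✓)  0-111(✓)  00-00(✓)  00-10(✓)  00-11(✓)  000-0(✓)  0001-(✓)  001-0(✓)  001-1(✓)  0010-(✓)  0011-(✓)  01-01(✓)  01-11(✓)  010-1(✓)  011-1(✓)  0111-(✓)  1-000  1-101(✓)  1-111(✓)  10-00(✓)  10-01(✓)  1000-(✓)  101-0(✓)  101-1(✓)  1010-(✓)  1011-(✓)  11-11(✓)  110-0  1101-  111-1(✓)
size-2^2 implicants → --101(✓)  --111(✓)  -0-00  -01-0(✓)  -01-1(✓)  -010-(✓)  -011-(✓)  -1-11  -11-1(✓)  0--11  0-1-1(✓)  0-11-  00--0  00-1-  001--(✓)  01--1  1-1-1(✓)  10-0-  101--(✓)
size-2^3 implicants → --1-1  -01--
Unchecked terms (primes): --1-1, -0-00, -01--, -1-11, 0--11, 0-11-, 00--0, 00-1-, 01--1, 1-000, 10-0-, 110-0, 1101-
Minterm coverage:
  m0 ⊆ -0-00,00--0
  m2 ⊆ 00--0,00-1-
  m3 ⊆ 0--11,00-1-
  m4 ⊆ -0-00,-01--,00--0
  m5 ⊆ --1-1,-01--
  m6 ⊆ -01--,0-11-,00--0,00-1-
  m7 ⊆ --1-1,-01--,0--11,0-11-,00-1-
  m11 ⊆ -1-11,0--11,01--1
  m13 ⊆ --1-1,01--1
  m14 ⊆ 0-11- [E]
  m15 ⊆ --1-1,-1-11,0--11,0-11-,01--1
  m16 ⊆ -0-00,1-000,10-0-
  m17 ⊆ 10-0- [E]
  m21 ⊆ --1-1,-01--,10-0-
  m22 ⊆ -01-- [E]
  m23 ⊆ --1-1,-01--
  m24 ⊆ 1-000,110-0
  m26 ⊆ 110-0,1101-
  m27 ⊆ -1-11,1101-
  m29 ⊆ --1-1 [E]
  m31 ⊆ --1-1,-1-11
E = {--1-1, -01--, 0-11-, 10-0-}
Petrick residual → -0-00, -1-11, 00-1-, 110-0
Cover = ce + b'd'e' + b'c + bde + a'cd + a'b'd + ab'd' + abc'e'  |cover|=8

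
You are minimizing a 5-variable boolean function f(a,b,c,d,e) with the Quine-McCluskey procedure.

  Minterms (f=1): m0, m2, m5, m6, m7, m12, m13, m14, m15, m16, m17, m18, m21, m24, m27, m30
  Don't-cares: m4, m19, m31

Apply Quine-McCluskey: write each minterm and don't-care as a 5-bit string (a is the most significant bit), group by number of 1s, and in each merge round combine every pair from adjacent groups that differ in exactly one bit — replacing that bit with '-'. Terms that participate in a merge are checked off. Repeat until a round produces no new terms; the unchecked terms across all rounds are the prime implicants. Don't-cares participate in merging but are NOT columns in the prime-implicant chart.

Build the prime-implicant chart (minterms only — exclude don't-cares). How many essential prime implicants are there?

3

Round 0: 00000✓ 00010✓ 00100✓ 00101✓ 00110✓ 00111✓ 01100✓ 01101✓ 01110✓ 01111✓ 10000✓ 10001✓ 10010✓ 10011✓ 10101✓ 11000✓ 11011✓ 11110✓ 11111✓
Round 1: -0000✓ -0010✓ -0101 -1110✓ -1111✓ 0-100✓ 0-101✓ 0-110✓ 0-111✓ 00-00✓ 00-10✓ 000-0✓ 001-0✓ 001-1✓ 0010-✓ 0011-✓ 011-0✓ 011-1✓ 0110-✓ 0111-✓ 1-000 1-011 10-01 100-0✓ 100-1✓ 1000-✓ 1001-✓ 11-11 1111-✓
Round 2: -00-0 -111- 0-1-0✓ 0-1-1✓ 0-10-✓ 0-11-✓ 00--0 001--✓ 011--✓ 100--
Round 3: 0-1--
PIs = {-00-0, -0101, -111-, 0-1--, 00--0, 1-000, 1-011, 10-01, 100--, 11-11}
Coverage chart:
  m0: -00-0,00--0
  m2: -00-0,00--0
  m5: -0101,0-1--
  m6: 0-1--,00--0
  m7: 0-1-- ←essential
  m12: 0-1-- ←essential
  m13: 0-1-- ←essential
  m14: -111-,0-1--
  m15: -111-,0-1--
  m16: -00-0,1-000,100--
  m17: 10-01,100--
  m18: -00-0,100--
  m21: -0101,10-01
  m24: 1-000 ←essential
  m27: 1-011,11-11
  m30: -111- ←essential
Essential: -111-, 0-1--, 1-000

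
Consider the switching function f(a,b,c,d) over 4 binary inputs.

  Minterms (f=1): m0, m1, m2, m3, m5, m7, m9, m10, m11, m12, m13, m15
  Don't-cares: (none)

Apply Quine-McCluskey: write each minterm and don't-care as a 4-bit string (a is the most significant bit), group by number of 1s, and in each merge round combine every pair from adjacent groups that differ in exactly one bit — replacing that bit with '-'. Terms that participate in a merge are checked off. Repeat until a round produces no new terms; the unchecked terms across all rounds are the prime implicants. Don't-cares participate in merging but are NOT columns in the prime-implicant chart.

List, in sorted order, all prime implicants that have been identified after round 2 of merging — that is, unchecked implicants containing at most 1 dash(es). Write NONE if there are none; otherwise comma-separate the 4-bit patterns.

110-

Round 0: 0000✓ 0001✓ 0010✓ 0011✓ 0101✓ 0111✓ 1001✓ 1010✓ 1011✓ 1100✓ 1101✓ 1111✓
Round 1: -001✓ -010✓ -011✓ -101✓ -111✓ 0-01✓ 0-11✓ 00-0✓ 00-1✓ 000-✓ 001-✓ 01-1✓ 1-01✓ 1-11✓ 10-1✓ 101-✓ 11-1✓ 110-
Round 2: --01✓ --11✓ -0-1✓ -01- -1-1✓ 0--1✓ 00-- 1--1✓
Round 3: ---1
PIs = {---1, -01-, 00--, 110-}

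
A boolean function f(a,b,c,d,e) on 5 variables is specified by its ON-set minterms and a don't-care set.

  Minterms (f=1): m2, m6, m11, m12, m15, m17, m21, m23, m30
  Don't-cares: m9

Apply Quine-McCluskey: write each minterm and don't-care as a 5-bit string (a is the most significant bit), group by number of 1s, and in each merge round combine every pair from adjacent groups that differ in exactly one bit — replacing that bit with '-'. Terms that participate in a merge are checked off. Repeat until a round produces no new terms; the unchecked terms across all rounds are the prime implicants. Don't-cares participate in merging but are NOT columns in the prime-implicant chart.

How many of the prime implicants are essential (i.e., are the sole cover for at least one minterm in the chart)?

6

Round 0: 00010✓ 00110✓ 01001✓ 01011✓ 01100 01111✓ 10001✓ 10101✓ 10111✓ 11110
Round 1: 00-10 01-11 010-1 10-01 101-1
PIs = {00-10, 01-11, 010-1, 01100, 10-01, 101-1, 11110}
Coverage chart:
  m2: 00-10 ←essential
  m6: 00-10 ←essential
  m11: 01-11,010-1
  m12: 01100 ←essential
  m15: 01-11 ←essential
  m17: 10-01 ←essential
  m21: 10-01,101-1
  m23: 101-1 ←essential
  m30: 11110 ←essential
Essential: 00-10, 01-11, 01100, 10-01, 101-1, 11110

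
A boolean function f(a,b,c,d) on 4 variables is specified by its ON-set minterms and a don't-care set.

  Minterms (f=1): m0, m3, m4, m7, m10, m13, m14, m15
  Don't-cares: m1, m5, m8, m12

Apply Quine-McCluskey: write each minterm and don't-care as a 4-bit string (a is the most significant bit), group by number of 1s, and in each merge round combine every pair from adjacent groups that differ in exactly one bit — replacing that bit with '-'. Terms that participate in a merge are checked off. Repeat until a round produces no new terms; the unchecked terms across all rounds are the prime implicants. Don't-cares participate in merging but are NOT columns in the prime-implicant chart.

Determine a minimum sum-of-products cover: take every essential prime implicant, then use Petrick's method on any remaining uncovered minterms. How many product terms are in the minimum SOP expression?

Round 0: 0000✓ 0001✓ 0011✓ 0100✓ 0101✓ 0111✓ 1000✓ 1010✓ 1100✓ 1101✓ 1110✓ 1111✓
Round 1: -000✓ -100✓ -101✓ -111✓ 0-00✓ 0-01✓ 0-11✓ 00-1✓ 000-✓ 01-1✓ 010-✓ 1-00✓ 1-10✓ 10-0✓ 11-0✓ 11-1✓ 110-✓ 111-✓
Round 2: --00 -1-1 -10- 0--1 0-0- 1--0 11--
PIs = {--00, -1-1, -10-, 0--1, 0-0-, 1--0, 11--}
Coverage chart:
  m0: --00,0-0-
  m3: 0--1 ←essential
  m4: --00,-10-,0-0-
  m7: -1-1,0--1
  m10: 1--0 ←essential
  m13: -1-1,-10-,11--
  m14: 1--0,11--
  m15: -1-1,11--
Essential: 0--1, 1--0
Petrick residual → --00, -1-1
Min cover (4 terms): c'd' + bd + a'd + ad'

4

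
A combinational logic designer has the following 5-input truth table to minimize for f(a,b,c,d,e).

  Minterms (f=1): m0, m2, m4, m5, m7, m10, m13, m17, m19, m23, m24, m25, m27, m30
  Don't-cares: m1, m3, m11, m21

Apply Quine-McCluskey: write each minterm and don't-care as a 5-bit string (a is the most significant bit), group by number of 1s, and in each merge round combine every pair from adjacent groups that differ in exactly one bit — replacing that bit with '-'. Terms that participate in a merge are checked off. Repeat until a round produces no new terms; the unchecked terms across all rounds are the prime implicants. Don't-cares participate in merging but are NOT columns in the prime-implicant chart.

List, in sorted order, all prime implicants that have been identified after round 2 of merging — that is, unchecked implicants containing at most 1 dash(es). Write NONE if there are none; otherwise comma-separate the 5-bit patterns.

Round 0: 00000✓ 00001✓ 00010✓ 00011✓ 00100✓ 00101✓ 00111✓ 01010✓ 01011✓ 01101✓ 10001✓ 10011✓ 10101✓ 10111✓ 11000✓ 11001✓ 11011✓ 11110
Round 1: -0001✓ -0011✓ -0101✓ -0111✓ -1011✓ 0-010✓ 0-011✓ 0-101 00-00✓ 00-01✓ 00-11✓ 000-0✓ 000-1✓ 0000-✓ 0001-✓ 001-1✓ 0010-✓ 0101-✓ 1-001✓ 1-011✓ 10-01✓ 10-11✓ 100-1✓ 101-1✓ 110-1✓ 1100-
Round 2: --011 -0-01✓ -0-11✓ -00-1✓ -01-1✓ 0-01- 00--1✓ 00-0- 000-- 1-0-1 10--1✓
Round 3: -0--1
PIs = {--011, -0--1, 0-01-, 0-101, 00-0-, 000--, 1-0-1, 1100-, 11110}

0-101, 1100-, 11110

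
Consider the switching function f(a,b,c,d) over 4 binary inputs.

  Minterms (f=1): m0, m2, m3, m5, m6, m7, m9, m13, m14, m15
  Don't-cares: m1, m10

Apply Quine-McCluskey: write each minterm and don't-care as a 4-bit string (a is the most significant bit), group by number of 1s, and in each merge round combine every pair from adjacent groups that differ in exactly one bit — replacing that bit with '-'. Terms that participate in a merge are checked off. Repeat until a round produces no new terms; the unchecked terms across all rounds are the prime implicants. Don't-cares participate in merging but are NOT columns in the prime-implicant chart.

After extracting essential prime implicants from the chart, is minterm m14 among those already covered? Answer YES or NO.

Round 0: 0000✓ 0001✓ 0010✓ 0011✓ 0101✓ 0110✓ 0111✓ 1001✓ 1010✓ 1101✓ 1110✓ 1111✓
Round 1: -001✓ -010✓ -101✓ -110✓ -111✓ 0-01✓ 0-10✓ 0-11✓ 00-0✓ 00-1✓ 000-✓ 001-✓ 01-1✓ 011-✓ 1-01✓ 1-10✓ 11-1✓ 111-✓
Round 2: --01 --10 -1-1 -11- 0--1 0-1- 00--
PIs = {--01, --10, -1-1, -11-, 0--1, 0-1-, 00--}
Coverage chart:
  m0: 00-- ←essential
  m2: --10,0-1-,00--
  m3: 0--1,0-1-,00--
  m5: --01,-1-1,0--1
  m6: --10,-11-,0-1-
  m7: -1-1,-11-,0--1,0-1-
  m9: --01 ←essential
  m13: --01,-1-1
  m14: --10,-11-
  m15: -1-1,-11-
Essential: --01, 00--

NO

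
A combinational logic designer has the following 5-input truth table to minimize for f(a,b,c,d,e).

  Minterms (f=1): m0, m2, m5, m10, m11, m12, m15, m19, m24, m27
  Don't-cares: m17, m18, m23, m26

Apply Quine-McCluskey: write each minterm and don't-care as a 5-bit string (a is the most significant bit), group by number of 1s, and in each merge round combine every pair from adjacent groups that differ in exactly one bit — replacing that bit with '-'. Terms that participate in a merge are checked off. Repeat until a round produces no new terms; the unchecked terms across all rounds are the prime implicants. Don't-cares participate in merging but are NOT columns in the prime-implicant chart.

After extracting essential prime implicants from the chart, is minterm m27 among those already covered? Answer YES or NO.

NO

[col 0] 00000*, 00010*, 00101, 01010*, 01011*, 01100, 01111*, 10001*, 10010*, 10011*, 10111*, 11000*, 11010*, 11011*
[col 1] -0010*, -1010*, -1011*, 0-010*, 000-0, 01-11, 0101-*, 1-010*, 1-011*, 10-11, 100-1, 1001-*, 110-0, 1101-*
[col 2] --010, -101-, 1-01-
Prime implicants: --010, -101-, 000-0, 00101, 01-11, 01100, 1-01-, 10-11, 100-1, 110-0
PI chart (minterm → PIs covering it):
  0 | 000-0  (sole → essential)
  2 | --010,000-0
  5 | 00101  (sole → essential)
  10 | --010,-101-
  11 | -101-,01-11
  12 | 01100  (sole → essential)
  15 | 01-11  (sole → essential)
  19 | 1-01-,10-11,100-1
  24 | 110-0  (sole → essential)
  27 | -101-,1-01-
Essential prime implicants: 000-0, 00101, 01-11, 01100, 110-0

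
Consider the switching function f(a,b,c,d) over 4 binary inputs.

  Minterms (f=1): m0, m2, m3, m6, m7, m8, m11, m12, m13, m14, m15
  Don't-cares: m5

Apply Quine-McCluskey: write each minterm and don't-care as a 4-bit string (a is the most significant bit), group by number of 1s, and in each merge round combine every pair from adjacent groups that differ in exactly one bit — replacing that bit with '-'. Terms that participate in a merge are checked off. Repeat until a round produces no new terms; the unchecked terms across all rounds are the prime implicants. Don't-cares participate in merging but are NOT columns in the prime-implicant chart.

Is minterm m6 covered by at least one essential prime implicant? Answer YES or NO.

size-2^0 implicants → 0000(✓)  0010(✓)  0011(✓)  0101(✓)  0110(✓)  0111(✓)  1000(✓)  1011(✓)  1100(✓)  1101(✓)  1110(✓)  1111(✓)
size-2^1 implicants → -000  -011(✓)  -101(✓)  -110(✓)  -111(✓)  0-10(✓)  0-11(✓)  00-0  001-(✓)  01-1(✓)  011-(✓)  1-00  1-11(✓)  11-0(✓)  11-1(✓)  110-(✓)  111-(✓)
size-2^2 implicants → --11  -1-1  -11-  0-1-  11--
Unchecked terms (primes): --11, -000, -1-1, -11-, 0-1-, 00-0, 1-00, 11--
Minterm coverage:
  m0 ⊆ -000,00-0
  m2 ⊆ 0-1-,00-0
  m3 ⊆ --11,0-1-
  m6 ⊆ -11-,0-1-
  m7 ⊆ --11,-1-1,-11-,0-1-
  m8 ⊆ -000,1-00
  m11 ⊆ --11 [E]
  m12 ⊆ 1-00,11--
  m13 ⊆ -1-1,11--
  m14 ⊆ -11-,11--
  m15 ⊆ --11,-1-1,-11-,11--
E = {--11}

NO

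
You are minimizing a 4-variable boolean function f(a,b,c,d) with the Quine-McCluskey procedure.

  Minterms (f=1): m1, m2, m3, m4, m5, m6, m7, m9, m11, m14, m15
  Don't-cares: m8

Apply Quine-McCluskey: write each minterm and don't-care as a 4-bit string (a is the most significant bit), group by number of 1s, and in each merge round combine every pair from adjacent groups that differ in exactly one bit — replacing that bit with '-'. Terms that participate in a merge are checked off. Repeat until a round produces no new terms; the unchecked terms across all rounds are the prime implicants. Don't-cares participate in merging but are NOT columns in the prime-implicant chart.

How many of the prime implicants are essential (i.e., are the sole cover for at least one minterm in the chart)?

[col 0] 0001*, 0010*, 0011*, 0100*, 0101*, 0110*, 0111*, 1000*, 1001*, 1011*, 1110*, 1111*
[col 1] -001*, -011*, -110*, -111*, 0-01*, 0-10*, 0-11*, 00-1*, 001-*, 01-0*, 01-1*, 010-*, 011-*, 1-11*, 10-1*, 100-, 111-*
[col 2] --11, -0-1, -11-, 0--1, 0-1-, 01--
Prime implicants: --11, -0-1, -11-, 0--1, 0-1-, 01--, 100-
PI chart (minterm → PIs covering it):
  1 | -0-1,0--1
  2 | 0-1-  (sole → essential)
  3 | --11,-0-1,0--1,0-1-
  4 | 01--  (sole → essential)
  5 | 0--1,01--
  6 | -11-,0-1-,01--
  7 | --11,-11-,0--1,0-1-,01--
  9 | -0-1,100-
  11 | --11,-0-1
  14 | -11-  (sole → essential)
  15 | --11,-11-
Essential prime implicants: -11-, 0-1-, 01--

3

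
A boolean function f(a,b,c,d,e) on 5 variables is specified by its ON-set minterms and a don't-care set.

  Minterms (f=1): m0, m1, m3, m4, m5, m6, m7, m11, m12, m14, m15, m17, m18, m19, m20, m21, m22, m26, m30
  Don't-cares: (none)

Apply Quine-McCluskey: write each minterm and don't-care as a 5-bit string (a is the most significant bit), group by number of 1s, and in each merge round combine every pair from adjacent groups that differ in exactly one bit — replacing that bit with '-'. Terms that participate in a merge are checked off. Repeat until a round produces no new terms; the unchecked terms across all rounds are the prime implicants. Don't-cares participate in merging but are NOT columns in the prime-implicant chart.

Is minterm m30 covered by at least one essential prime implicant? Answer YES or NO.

YES

[col 0] 00000*, 00001*, 00011*, 00100*, 00101*, 00110*, 00111*, 01011*, 01100*, 01110*, 01111*, 10001*, 10010*, 10011*, 10100*, 10101*, 10110*, 11010*, 11110*
[col 1] -0001*, -0011*, -0100*, -0101*, -0110*, -1110*, 0-011*, 0-100*, 0-110*, 0-111*, 00-00*, 00-01*, 00-11*, 000-1*, 0000-*, 001-0*, 001-1*, 0010-*, 0011-*, 01-11*, 011-0*, 0111-*, 1-010*, 1-110*, 10-01*, 10-10*, 100-1*, 1001-, 101-0*, 1010-*, 11-10*
[col 2] --110, -0-01, -00-1, -01-0, -010-, 0--11, 0-1-0, 0-11-, 00--1, 00-0-, 001--, 1--10
Prime implicants: --110, -0-01, -00-1, -01-0, -010-, 0--11, 0-1-0, 0-11-, 00--1, 00-0-, 001--, 1--10, 1001-
PI chart (minterm → PIs covering it):
  0 | 00-0-  (sole → essential)
  1 | -0-01,-00-1,00--1,00-0-
  3 | -00-1,0--11,00--1
  4 | -01-0,-010-,0-1-0,00-0-,001--
  5 | -0-01,-010-,00--1,00-0-,001--
  6 | --110,-01-0,0-1-0,0-11-,001--
  7 | 0--11,0-11-,00--1,001--
  11 | 0--11  (sole → essential)
  12 | 0-1-0  (sole → essential)
  14 | --110,0-1-0,0-11-
  15 | 0--11,0-11-
  17 | -0-01,-00-1
  18 | 1--10,1001-
  19 | -00-1,1001-
  20 | -01-0,-010-
  21 | -0-01,-010-
  22 | --110,-01-0,1--10
  26 | 1--10  (sole → essential)
  30 | --110,1--10
Essential prime implicants: 0--11, 0-1-0, 00-0-, 1--10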